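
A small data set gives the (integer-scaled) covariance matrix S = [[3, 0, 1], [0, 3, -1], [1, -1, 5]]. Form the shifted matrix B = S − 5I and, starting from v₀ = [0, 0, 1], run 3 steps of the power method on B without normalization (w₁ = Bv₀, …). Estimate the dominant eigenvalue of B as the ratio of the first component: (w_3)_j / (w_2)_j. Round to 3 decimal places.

B = S − 5I has rows (-2, 0, 1); (0, -2, -1); (1, -1, 0)
w1 = Bv₀ = ((-2)·0 + 0·0 + 1·1; 0·0 + (-2)·0 + (-1)·1; 1·0 + (-1)·0 + 0·1) = (1, -1, 0)
w2 = Bw1 = ((-2)·1 + 0·(-1) + 1·0; 0·1 + (-2)·(-1) + (-1)·0; 1·1 + (-1)·(-1) + 0·0) = (-2, 2, 2)
w3 = Bw2 = (6, -6, -4)
Ratio: 6/-2 = -3.000

μ ≈ -3.000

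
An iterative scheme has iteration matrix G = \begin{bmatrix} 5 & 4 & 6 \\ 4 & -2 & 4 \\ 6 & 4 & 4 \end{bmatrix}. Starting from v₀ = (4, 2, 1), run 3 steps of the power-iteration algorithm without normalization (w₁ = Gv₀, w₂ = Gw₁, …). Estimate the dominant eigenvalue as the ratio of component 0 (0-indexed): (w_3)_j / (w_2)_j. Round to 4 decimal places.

w1 = Gv₀ = (5·4 + 4·2 + 6·1; 4·4 + (-2)·2 + 4·1; 6·4 + 4·2 + 4·1) = (34, 16, 36)
w2 = Gw1 = (5·34 + 4·16 + 6·36; 4·34 + (-2)·16 + 4·36; 6·34 + 4·16 + 4·36) = (450, 248, 412)
w3 = Gw2 = (5714, 2952, 5340)
Ratio at component: 5714 / 450 = 12.6978

λ ≈ 12.6978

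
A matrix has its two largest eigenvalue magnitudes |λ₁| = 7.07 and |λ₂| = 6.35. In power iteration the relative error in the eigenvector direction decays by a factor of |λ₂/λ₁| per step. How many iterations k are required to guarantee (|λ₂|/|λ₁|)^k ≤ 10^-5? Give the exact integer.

|λ₂/λ₁| = 6.35/7.07 = 0.89816
Need k ≥ ln(10^-5) / ln(0.89816) = -11.5129 / -0.1074 ≈ 107.191
Smallest integer k satisfying the bound: 108

108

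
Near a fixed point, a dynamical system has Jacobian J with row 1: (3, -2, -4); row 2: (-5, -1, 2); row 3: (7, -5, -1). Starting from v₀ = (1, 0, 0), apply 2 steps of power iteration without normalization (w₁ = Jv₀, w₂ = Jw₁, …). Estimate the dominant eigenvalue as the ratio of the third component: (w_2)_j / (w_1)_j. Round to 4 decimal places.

w1 = Jv₀ = (3·1 + (-2)·0 + (-4)·0; (-5)·1 + (-1)·0 + 2·0; 7·1 + (-5)·0 + (-1)·0) = (3, -5, 7)
w2 = Jw1 = (3·3 + (-2)·(-5) + (-4)·7; (-5)·3 + (-1)·(-5) + 2·7; 7·3 + (-5)·(-5) + (-1)·7) = (-9, 4, 39)
Ratio at component: 39 / 7 = 5.5714

λ ≈ 5.5714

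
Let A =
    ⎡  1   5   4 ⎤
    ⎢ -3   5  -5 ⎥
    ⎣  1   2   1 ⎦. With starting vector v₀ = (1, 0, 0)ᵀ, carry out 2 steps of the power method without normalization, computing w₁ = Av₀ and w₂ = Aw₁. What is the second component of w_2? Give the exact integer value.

w1 = Av₀ = (1·1 + 5·0 + 4·0; (-3)·1 + 5·0 + (-5)·0; 1·1 + 2·0 + 1·0) = (1, -3, 1)
w2 = Aw1 = (1·1 + 5·(-3) + 4·1; (-3)·1 + 5·(-3) + (-5)·1; 1·1 + 2·(-3) + 1·1) = (-10, -23, -4)
The requested component of w2 is -23.

-23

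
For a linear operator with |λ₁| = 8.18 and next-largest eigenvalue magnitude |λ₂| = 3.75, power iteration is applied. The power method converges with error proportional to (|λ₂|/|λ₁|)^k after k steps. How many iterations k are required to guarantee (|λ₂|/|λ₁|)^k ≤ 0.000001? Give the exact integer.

18

|λ₂/λ₁| = 3.75/8.18 = 0.45844
Need k ≥ ln(0.000001) / ln(0.45844) = -13.8155 / -0.7799 ≈ 17.714
Smallest integer k satisfying the bound: 18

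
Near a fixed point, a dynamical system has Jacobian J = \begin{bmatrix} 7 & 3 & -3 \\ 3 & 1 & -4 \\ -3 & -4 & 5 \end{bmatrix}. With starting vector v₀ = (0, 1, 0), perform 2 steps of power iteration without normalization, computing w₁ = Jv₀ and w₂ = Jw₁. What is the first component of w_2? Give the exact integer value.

w1 = Jv₀ = (3, 1, -4)
w2 = Jw1 = (36, 26, -33)
The requested component of w2 is 36.

36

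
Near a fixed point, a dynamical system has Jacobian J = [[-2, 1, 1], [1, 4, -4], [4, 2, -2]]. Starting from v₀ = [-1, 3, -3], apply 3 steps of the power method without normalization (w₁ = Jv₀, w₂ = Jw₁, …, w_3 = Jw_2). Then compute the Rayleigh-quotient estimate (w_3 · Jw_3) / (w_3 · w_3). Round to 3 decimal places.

w1 = Jv₀ = (2, 23, 8)
w2 = Jw1 = (27, 62, 38)
w3 = Jw2 = (46, 123, 156)
Jw3 = (187, -86, 118)
w3·Jw3 = 46·187 + 123·(-86) + 156·118 = 16432; w3·w3 = 46·46 + 123·123 + 156·156 = 41581
λ ≈ 16432/41581 = 0.395

λ ≈ 0.395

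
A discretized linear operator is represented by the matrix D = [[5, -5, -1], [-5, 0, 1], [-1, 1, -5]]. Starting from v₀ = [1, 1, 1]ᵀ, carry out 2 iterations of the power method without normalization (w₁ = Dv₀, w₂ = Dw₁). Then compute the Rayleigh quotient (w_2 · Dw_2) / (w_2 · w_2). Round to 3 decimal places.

w1 = Dv₀ = (-1, -4, -5)
w2 = Dw1 = (20, 0, 22)
Dw2 = (78, -78, -130)
w2·Dw2 = 20·78 + 0·(-78) + 22·(-130) = -1300; w2·w2 = 20·20 + 0·0 + 22·22 = 884
λ ≈ -1300/884 = -1.471

λ ≈ -1.471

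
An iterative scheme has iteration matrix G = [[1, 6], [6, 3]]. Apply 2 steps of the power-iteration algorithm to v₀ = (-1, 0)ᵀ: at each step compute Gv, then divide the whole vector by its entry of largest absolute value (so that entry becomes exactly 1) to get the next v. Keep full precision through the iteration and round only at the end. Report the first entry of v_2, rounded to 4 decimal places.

Gv0 = (-1.00000, -6.00000); divide by -6.00000 → v1 = (0.16667, 1.00000)
Gv1 = (6.16667, 4.00000); divide by 6.16667 → v2 = (1.00000, 0.64865)
Requested entry of v2: -37/-37 = 1.0000

1.0000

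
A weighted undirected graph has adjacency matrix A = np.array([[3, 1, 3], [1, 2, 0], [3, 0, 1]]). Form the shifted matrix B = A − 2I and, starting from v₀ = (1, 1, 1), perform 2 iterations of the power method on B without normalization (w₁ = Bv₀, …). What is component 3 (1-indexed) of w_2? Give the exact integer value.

B = A − 2I has rows (1, 1, 3); (1, 0, 0); (3, 0, -1)
w1 = Bv₀ = (5, 1, 2)
w2 = Bw1 = (12, 5, 13)
Requested component of w2: 13

13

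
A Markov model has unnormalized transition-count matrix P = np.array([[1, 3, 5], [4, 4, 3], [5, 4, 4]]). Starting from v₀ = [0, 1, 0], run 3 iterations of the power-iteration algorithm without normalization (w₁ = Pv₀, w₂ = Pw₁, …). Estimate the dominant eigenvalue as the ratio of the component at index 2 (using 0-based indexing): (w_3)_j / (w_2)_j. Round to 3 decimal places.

w1 = Pv₀ = (1·0 + 3·1 + 5·0; 4·0 + 4·1 + 3·0; 5·0 + 4·1 + 4·0) = (3, 4, 4)
w2 = Pw1 = (1·3 + 3·4 + 5·4; 4·3 + 4·4 + 3·4; 5·3 + 4·4 + 4·4) = (35, 40, 47)
w3 = Pw2 = (390, 441, 523)
Ratio at component: 523 / 47 = 11.128

λ ≈ 11.128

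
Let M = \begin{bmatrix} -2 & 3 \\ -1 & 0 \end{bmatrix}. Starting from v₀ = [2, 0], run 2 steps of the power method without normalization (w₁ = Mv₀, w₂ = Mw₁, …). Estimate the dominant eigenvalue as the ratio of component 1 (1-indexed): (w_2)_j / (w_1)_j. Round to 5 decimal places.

w1 = Mv₀ = ((-2)·2 + 3·0; (-1)·2 + 0·0) = (-4, -2)
w2 = Mw1 = ((-2)·(-4) + 3·(-2); (-1)·(-4) + 0·(-2)) = (2, 4)
Ratio at component: 2 / -4 = -0.50000

-0.50000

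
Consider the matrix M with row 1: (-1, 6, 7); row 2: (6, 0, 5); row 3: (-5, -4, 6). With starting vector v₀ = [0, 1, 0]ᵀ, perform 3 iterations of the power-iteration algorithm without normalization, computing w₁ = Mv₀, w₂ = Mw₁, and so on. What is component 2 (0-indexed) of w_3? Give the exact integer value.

-218

w1 = Mv₀ = ((-1)·0 + 6·1 + 7·0; 6·0 + 0·1 + 5·0; (-5)·0 + (-4)·1 + 6·0) = (6, 0, -4)
w2 = Mw1 = ((-1)·6 + 6·0 + 7·(-4); 6·6 + 0·0 + 5·(-4); (-5)·6 + (-4)·0 + 6·(-4)) = (-34, 16, -54)
w3 = Mw2 = (-248, -474, -218)
The requested component of w3 is -218.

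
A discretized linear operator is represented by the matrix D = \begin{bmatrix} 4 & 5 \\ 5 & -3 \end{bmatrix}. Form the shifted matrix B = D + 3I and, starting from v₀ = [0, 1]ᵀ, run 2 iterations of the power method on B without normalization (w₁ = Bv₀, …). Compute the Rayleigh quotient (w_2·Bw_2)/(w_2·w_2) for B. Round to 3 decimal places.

μ ≈ 9.365

B = D + 3I has rows (7, 5); (5, 0)
w1 = Bv₀ = (5, 0)
w2 = Bw1 = (35, 25)
Bw2 = (370, 175)
w2·Bw2 = 17325; w2·w2 = 1850; μ ≈ 17325/1850 = 9.365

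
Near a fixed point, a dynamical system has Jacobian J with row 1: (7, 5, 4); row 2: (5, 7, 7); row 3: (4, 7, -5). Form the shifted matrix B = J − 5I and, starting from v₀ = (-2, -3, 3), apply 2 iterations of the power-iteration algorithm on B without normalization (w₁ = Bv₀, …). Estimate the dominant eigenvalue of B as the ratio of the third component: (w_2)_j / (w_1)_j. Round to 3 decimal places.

μ ≈ -10.119

B = J − 5I has rows (2, 5, 4); (5, 2, 7); (4, 7, -10)
w1 = Bv₀ = (-7, 5, -59)
w2 = Bw1 = (-225, -438, 597)
Ratio: 597/-59 = -10.119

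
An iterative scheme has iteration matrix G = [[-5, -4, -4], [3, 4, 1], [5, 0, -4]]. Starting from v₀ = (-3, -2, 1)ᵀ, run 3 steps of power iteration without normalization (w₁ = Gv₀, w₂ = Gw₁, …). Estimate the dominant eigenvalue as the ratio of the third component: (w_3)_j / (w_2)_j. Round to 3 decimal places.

w1 = Gv₀ = ((-5)·(-3) + (-4)·(-2) + (-4)·1; 3·(-3) + 4·(-2) + 1·1; 5·(-3) + 0·(-2) + (-4)·1) = (19, -16, -19)
w2 = Gw1 = ((-5)·19 + (-4)·(-16) + (-4)·(-19); 3·19 + 4·(-16) + 1·(-19); 5·19 + 0·(-16) + (-4)·(-19)) = (45, -26, 171)
w3 = Gw2 = (-805, 202, -459)
Ratio at component: -459 / 171 = -2.684

-2.684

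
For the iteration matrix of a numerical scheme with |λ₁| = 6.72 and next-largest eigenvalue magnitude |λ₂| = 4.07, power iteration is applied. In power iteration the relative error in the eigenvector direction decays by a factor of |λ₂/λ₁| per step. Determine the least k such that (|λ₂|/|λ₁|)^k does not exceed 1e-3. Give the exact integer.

14

|λ₂/λ₁| = 4.07/6.72 = 0.60565
Need k ≥ ln(1e-3) / ln(0.60565) = -6.9078 / -0.5014 ≈ 13.776
Smallest integer k satisfying the bound: 14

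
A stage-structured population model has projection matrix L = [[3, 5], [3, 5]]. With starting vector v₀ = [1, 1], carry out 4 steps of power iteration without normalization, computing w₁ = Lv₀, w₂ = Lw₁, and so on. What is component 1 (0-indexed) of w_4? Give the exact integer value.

4096

w1 = Lv₀ = (3·1 + 5·1; 3·1 + 5·1) = (8, 8)
w2 = Lw1 = (3·8 + 5·8; 3·8 + 5·8) = (64, 64)
w3 = Lw2 = (512, 512)
w4 = Lw3 = (4096, 4096)
The requested component of w4 is 4096.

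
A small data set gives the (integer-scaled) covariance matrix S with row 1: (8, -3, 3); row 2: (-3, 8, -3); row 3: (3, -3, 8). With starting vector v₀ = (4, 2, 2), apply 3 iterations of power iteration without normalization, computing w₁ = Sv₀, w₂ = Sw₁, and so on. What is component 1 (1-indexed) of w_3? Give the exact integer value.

w1 = Sv₀ = (8·4 + (-3)·2 + 3·2; (-3)·4 + 8·2 + (-3)·2; 3·4 + (-3)·2 + 8·2) = (32, -2, 22)
w2 = Sw1 = (8·32 + (-3)·(-2) + 3·22; (-3)·32 + 8·(-2) + (-3)·22; 3·32 + (-3)·(-2) + 8·22) = (328, -178, 278)
w3 = Sw2 = (3992, -3242, 3742)
The requested component of w3 is 3992.

3992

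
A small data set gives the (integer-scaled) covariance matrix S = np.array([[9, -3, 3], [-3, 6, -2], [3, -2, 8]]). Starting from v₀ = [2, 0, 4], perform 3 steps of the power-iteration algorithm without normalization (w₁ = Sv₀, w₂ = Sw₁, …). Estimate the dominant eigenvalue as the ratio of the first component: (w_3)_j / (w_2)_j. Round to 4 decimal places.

λ ≈ 13.7324

w1 = Sv₀ = (9·2 + (-3)·0 + 3·4; (-3)·2 + 6·0 + (-2)·4; 3·2 + (-2)·0 + 8·4) = (30, -14, 38)
w2 = Sw1 = (9·30 + (-3)·(-14) + 3·38; (-3)·30 + 6·(-14) + (-2)·38; 3·30 + (-2)·(-14) + 8·38) = (426, -250, 422)
w3 = Sw2 = (5850, -3622, 5154)
Ratio at component: 5850 / 426 = 13.7324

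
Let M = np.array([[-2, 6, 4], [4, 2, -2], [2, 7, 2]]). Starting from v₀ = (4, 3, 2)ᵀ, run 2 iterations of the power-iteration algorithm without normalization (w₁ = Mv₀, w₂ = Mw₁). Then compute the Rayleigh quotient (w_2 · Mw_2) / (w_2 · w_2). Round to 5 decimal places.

w1 = Mv₀ = (18, 18, 33)
w2 = Mw1 = (204, 42, 228)
Mw2 = (756, 444, 1158)
w2·Mw2 = 204·756 + 42·444 + 228·1158 = 436896; w2·w2 = 204·204 + 42·42 + 228·228 = 95364
λ ≈ 436896/95364 = 4.58135

λ ≈ 4.58135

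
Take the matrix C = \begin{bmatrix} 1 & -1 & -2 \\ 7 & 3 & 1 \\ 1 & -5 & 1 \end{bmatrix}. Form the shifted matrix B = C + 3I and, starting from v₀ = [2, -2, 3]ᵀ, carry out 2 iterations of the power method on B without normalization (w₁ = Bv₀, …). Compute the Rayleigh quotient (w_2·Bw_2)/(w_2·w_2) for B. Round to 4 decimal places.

B = C + 3I has rows (4, -1, -2); (7, 6, 1); (1, -5, 4)
w1 = Bv₀ = (4, 5, 24)
w2 = Bw1 = (-37, 82, 75)
Bw2 = (-380, 308, -147)
w2·Bw2 = 28291; w2·w2 = 13718; μ ≈ 28291/13718 = 2.0623

2.0623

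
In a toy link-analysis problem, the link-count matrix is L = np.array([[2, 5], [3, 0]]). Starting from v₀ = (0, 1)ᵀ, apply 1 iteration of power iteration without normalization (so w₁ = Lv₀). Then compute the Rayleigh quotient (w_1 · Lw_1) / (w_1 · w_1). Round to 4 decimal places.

w1 = Lv₀ = (5, 0)
Lw1 = (10, 15)
w1·Lw1 = 5·10 + 0·15 = 50; w1·w1 = 5·5 + 0·0 = 25
λ ≈ 50/25 = 2.0000

λ ≈ 2.0000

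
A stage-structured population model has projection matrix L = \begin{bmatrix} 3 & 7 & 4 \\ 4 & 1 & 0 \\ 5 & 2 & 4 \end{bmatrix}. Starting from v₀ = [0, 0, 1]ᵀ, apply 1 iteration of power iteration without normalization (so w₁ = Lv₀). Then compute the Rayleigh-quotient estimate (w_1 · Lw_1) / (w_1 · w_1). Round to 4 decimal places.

w1 = Lv₀ = (4, 0, 4)
Lw1 = (28, 16, 36)
w1·Lw1 = 4·28 + 0·16 + 4·36 = 256; w1·w1 = 4·4 + 0·0 + 4·4 = 32
λ ≈ 256/32 = 8.0000

8.0000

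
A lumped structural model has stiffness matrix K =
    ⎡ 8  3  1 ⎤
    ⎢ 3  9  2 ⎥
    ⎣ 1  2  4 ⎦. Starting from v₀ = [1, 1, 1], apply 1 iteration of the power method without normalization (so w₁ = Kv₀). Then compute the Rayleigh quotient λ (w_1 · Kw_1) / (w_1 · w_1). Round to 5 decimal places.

λ ≈ 12.03085

w1 = Kv₀ = (12, 14, 7)
Kw1 = (145, 176, 68)
w1·Kw1 = 12·145 + 14·176 + 7·68 = 4680; w1·w1 = 12·12 + 14·14 + 7·7 = 389
λ ≈ 4680/389 = 12.03085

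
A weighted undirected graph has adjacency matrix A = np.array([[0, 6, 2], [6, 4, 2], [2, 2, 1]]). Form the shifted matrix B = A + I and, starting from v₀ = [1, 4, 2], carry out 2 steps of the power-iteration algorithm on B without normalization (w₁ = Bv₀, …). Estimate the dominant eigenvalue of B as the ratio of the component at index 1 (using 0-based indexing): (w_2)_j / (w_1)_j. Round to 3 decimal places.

μ ≈ 11.733

B = A + I has rows (1, 6, 2); (6, 5, 2); (2, 2, 2)
w1 = Bv₀ = (1·1 + 6·4 + 2·2; 6·1 + 5·4 + 2·2; 2·1 + 2·4 + 2·2) = (29, 30, 14)
w2 = Bw1 = (1·29 + 6·30 + 2·14; 6·29 + 5·30 + 2·14; 2·29 + 2·30 + 2·14) = (237, 352, 146)
Ratio: 352/30 = 11.733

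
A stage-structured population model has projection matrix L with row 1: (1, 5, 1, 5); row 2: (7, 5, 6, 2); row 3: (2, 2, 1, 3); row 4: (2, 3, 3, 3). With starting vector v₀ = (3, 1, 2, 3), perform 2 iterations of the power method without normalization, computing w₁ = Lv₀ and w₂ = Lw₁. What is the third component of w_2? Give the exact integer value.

229

w1 = Lv₀ = (1·3 + 5·1 + 1·2 + 5·3; 7·3 + 5·1 + 6·2 + 2·3; 2·3 + 2·1 + 1·2 + 3·3; 2·3 + 3·1 + 3·2 + 3·3) = (25, 44, 19, 24)
w2 = Lw1 = (1·25 + 5·44 + 1·19 + 5·24; 7·25 + 5·44 + 6·19 + 2·24; 2·25 + 2·44 + 1·19 + 3·24; 2·25 + 3·44 + 3·19 + 3·24) = (384, 557, 229, 311)
The requested component of w2 is 229.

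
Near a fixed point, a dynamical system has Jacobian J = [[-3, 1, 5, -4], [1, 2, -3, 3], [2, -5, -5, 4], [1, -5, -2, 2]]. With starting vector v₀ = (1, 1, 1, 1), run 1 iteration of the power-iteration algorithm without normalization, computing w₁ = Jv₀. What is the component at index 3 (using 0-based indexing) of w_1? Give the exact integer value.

-4

w1 = Jv₀ = ((-3)·1 + 1·1 + 5·1 + (-4)·1; 1·1 + 2·1 + (-3)·1 + 3·1; 2·1 + (-5)·1 + (-5)·1 + 4·1; 1·1 + (-5)·1 + (-2)·1 + 2·1) = (-1, 3, -4, -4)
The requested component of w1 is -4.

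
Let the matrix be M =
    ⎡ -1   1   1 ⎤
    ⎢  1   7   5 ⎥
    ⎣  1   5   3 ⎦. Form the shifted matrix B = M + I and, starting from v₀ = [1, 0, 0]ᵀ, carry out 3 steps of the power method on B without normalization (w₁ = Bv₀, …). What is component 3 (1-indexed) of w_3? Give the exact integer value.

103

B = M + I has rows (0, 1, 1); (1, 8, 5); (1, 5, 4)
w1 = Bv₀ = (0·1 + 1·0 + 1·0; 1·1 + 8·0 + 5·0; 1·1 + 5·0 + 4·0) = (0, 1, 1)
w2 = Bw1 = (0·0 + 1·1 + 1·1; 1·0 + 8·1 + 5·1; 1·0 + 5·1 + 4·1) = (2, 13, 9)
w3 = Bw2 = (22, 151, 103)
Requested component of w3: 103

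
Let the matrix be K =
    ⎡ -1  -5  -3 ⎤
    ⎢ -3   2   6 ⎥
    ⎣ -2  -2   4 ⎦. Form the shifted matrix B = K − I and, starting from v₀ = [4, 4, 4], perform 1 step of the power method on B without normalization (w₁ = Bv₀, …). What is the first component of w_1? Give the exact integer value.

B = K − I has rows (-2, -5, -3); (-3, 1, 6); (-2, -2, 3)
w1 = Bv₀ = ((-2)·4 + (-5)·4 + (-3)·4; (-3)·4 + 1·4 + 6·4; (-2)·4 + (-2)·4 + 3·4) = (-40, 16, -4)
Requested component of w1: -40

-40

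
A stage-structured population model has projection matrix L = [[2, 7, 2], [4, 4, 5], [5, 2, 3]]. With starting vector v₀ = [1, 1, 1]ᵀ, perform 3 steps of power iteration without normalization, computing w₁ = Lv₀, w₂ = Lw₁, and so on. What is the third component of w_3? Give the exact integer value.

w1 = Lv₀ = (2·1 + 7·1 + 2·1; 4·1 + 4·1 + 5·1; 5·1 + 2·1 + 3·1) = (11, 13, 10)
w2 = Lw1 = (2·11 + 7·13 + 2·10; 4·11 + 4·13 + 5·10; 5·11 + 2·13 + 3·10) = (133, 146, 111)
w3 = Lw2 = (1510, 1671, 1290)
The requested component of w3 is 1290.

1290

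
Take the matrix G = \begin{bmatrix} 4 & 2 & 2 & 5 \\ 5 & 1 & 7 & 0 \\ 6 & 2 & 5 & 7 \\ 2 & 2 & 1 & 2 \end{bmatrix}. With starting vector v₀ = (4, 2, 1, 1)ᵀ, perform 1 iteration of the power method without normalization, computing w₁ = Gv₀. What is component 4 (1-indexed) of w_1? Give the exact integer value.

w1 = Gv₀ = (4·4 + 2·2 + 2·1 + 5·1; 5·4 + 1·2 + 7·1 + 0·1; 6·4 + 2·2 + 5·1 + 7·1; 2·4 + 2·2 + 1·1 + 2·1) = (27, 29, 40, 15)
The requested component of w1 is 15.

15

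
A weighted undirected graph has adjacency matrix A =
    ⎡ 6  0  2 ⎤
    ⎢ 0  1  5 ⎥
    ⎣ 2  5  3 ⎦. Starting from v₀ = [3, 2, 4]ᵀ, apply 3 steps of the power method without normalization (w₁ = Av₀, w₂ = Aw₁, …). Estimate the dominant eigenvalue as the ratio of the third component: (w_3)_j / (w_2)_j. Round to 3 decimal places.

8.016

w1 = Av₀ = (6·3 + 0·2 + 2·4; 0·3 + 1·2 + 5·4; 2·3 + 5·2 + 3·4) = (26, 22, 28)
w2 = Aw1 = (6·26 + 0·22 + 2·28; 0·26 + 1·22 + 5·28; 2·26 + 5·22 + 3·28) = (212, 162, 246)
w3 = Aw2 = (1764, 1392, 1972)
Ratio at component: 1972 / 246 = 8.016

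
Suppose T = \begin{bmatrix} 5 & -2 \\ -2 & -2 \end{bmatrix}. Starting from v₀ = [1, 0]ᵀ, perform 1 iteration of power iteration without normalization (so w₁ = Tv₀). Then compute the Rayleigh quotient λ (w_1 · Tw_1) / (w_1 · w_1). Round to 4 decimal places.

w1 = Tv₀ = (5·1 + (-2)·0; (-2)·1 + (-2)·0) = (5, -2)
Tw1 = (29, -6)
w1·Tw1 = 5·29 + (-2)·(-6) = 157; w1·w1 = 5·5 + (-2)·(-2) = 29
λ ≈ 157/29 = 5.4138

λ ≈ 5.4138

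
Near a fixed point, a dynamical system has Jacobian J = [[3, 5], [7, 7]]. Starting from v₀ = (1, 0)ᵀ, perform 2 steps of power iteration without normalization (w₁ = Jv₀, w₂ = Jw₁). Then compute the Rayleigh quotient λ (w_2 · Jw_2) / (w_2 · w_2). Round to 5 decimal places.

w1 = Jv₀ = (3, 7)
w2 = Jw1 = (44, 70)
Jw2 = (482, 798)
w2·Jw2 = 44·482 + 70·798 = 77068; w2·w2 = 44·44 + 70·70 = 6836
λ ≈ 77068/6836 = 11.27384

λ ≈ 11.27384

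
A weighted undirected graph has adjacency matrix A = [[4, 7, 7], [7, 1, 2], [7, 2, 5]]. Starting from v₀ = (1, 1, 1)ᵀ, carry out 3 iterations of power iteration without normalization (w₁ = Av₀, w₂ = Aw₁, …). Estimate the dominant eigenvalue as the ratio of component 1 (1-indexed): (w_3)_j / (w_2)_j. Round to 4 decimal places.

w1 = Av₀ = (4·1 + 7·1 + 7·1; 7·1 + 1·1 + 2·1; 7·1 + 2·1 + 5·1) = (18, 10, 14)
w2 = Aw1 = (4·18 + 7·10 + 7·14; 7·18 + 1·10 + 2·14; 7·18 + 2·10 + 5·14) = (240, 164, 216)
w3 = Aw2 = (3620, 2276, 3088)
Ratio at component: 3620 / 240 = 15.0833

λ ≈ 15.0833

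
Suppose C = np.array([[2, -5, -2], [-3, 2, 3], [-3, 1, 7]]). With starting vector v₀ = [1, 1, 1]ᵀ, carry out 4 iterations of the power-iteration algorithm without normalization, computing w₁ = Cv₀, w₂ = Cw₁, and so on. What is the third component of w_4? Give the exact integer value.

w1 = Cv₀ = (-5, 2, 5)
w2 = Cw1 = (-30, 34, 52)
w3 = Cw2 = (-334, 314, 488)
w4 = Cw3 = (-3214, 3094, 4732)
The requested component of w4 is 4732.

4732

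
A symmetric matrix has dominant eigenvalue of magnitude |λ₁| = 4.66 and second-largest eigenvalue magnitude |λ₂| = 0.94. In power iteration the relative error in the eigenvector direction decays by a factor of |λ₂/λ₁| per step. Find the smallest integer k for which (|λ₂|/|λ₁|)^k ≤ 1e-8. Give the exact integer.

12

|λ₂/λ₁| = 0.94/4.66 = 0.20172
Need k ≥ ln(1e-8) / ln(0.20172) = -18.4207 / -1.6009 ≈ 11.507
Smallest integer k satisfying the bound: 12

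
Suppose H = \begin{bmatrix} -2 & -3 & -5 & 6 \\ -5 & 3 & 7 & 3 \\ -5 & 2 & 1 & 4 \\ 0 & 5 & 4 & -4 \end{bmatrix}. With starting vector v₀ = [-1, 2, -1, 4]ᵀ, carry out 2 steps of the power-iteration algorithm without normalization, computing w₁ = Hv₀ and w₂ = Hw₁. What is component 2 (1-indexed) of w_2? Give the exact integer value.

w1 = Hv₀ = (25, 16, 24, -10)
w2 = Hw1 = (-278, 61, -109, 216)
The requested component of w2 is 61.

61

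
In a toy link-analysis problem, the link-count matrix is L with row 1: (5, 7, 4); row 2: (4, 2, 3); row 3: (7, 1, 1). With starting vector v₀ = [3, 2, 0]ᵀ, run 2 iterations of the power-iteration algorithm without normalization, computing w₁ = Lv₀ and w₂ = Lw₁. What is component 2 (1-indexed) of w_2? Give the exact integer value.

w1 = Lv₀ = (5·3 + 7·2 + 4·0; 4·3 + 2·2 + 3·0; 7·3 + 1·2 + 1·0) = (29, 16, 23)
w2 = Lw1 = (5·29 + 7·16 + 4·23; 4·29 + 2·16 + 3·23; 7·29 + 1·16 + 1·23) = (349, 217, 242)
The requested component of w2 is 217.

217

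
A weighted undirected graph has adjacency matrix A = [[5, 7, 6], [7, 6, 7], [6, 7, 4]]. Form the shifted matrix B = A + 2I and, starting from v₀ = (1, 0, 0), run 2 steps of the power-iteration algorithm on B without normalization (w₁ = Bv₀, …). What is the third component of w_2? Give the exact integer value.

127

B = A + 2I has rows (7, 7, 6); (7, 8, 7); (6, 7, 6)
w1 = Bv₀ = (7, 7, 6)
w2 = Bw1 = (134, 147, 127)
Requested component of w2: 127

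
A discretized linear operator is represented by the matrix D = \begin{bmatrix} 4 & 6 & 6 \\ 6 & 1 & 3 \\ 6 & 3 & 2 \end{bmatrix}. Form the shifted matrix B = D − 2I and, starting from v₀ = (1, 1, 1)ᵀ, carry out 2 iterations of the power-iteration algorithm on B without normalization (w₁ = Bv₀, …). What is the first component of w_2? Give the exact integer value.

130

B = D − 2I has rows (2, 6, 6); (6, -1, 3); (6, 3, 0)
w1 = Bv₀ = (2·1 + 6·1 + 6·1; 6·1 + (-1)·1 + 3·1; 6·1 + 3·1 + 0·1) = (14, 8, 9)
w2 = Bw1 = (2·14 + 6·8 + 6·9; 6·14 + (-1)·8 + 3·9; 6·14 + 3·8 + 0·9) = (130, 103, 108)
Requested component of w2: 130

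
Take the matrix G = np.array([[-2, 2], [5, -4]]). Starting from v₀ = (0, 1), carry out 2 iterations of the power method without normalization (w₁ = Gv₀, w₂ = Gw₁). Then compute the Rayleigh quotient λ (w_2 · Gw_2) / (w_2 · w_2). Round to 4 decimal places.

λ ≈ -6.3122

w1 = Gv₀ = ((-2)·0 + 2·1; 5·0 + (-4)·1) = (2, -4)
w2 = Gw1 = ((-2)·2 + 2·(-4); 5·2 + (-4)·(-4)) = (-12, 26)
Gw2 = (76, -164)
w2·Gw2 = (-12)·76 + 26·(-164) = -5176; w2·w2 = (-12)·(-12) + 26·26 = 820
λ ≈ -5176/820 = -6.3122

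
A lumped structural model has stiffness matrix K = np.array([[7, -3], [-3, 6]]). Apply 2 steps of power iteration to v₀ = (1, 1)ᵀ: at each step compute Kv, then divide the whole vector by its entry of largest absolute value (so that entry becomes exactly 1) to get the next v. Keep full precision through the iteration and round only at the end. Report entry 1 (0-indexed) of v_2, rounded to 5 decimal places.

0.31579

Kv0 = (4.000000, 3.000000); divide by 4.000000 → v1 = (1.000000, 0.750000)
Kv1 = (4.750000, 1.500000); divide by 4.750000 → v2 = (1.000000, 0.315789)
Requested entry of v2: 6/19 = 0.31579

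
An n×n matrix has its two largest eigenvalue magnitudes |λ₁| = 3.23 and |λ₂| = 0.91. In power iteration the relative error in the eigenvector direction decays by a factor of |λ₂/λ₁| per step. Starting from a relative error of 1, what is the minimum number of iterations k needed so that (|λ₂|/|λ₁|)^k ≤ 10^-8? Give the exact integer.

15

|λ₂/λ₁| = 0.91/3.23 = 0.28173
Need k ≥ ln(10^-8) / ln(0.28173) = -18.4207 / -1.2668 ≈ 14.541
Smallest integer k satisfying the bound: 15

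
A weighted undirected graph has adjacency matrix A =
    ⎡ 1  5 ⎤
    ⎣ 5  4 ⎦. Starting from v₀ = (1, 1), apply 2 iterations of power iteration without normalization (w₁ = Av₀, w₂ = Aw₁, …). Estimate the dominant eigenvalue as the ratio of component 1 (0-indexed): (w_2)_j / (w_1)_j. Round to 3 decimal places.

7.333

w1 = Av₀ = (6, 9)
w2 = Aw1 = (51, 66)
Ratio at component: 66 / 9 = 7.333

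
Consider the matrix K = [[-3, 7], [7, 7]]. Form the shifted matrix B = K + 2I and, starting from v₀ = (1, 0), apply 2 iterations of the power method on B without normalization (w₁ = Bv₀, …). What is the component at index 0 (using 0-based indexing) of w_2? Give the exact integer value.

B = K + 2I has rows (-1, 7); (7, 9)
w1 = Bv₀ = ((-1)·1 + 7·0; 7·1 + 9·0) = (-1, 7)
w2 = Bw1 = ((-1)·(-1) + 7·7; 7·(-1) + 9·7) = (50, 56)
Requested component of w2: 50

50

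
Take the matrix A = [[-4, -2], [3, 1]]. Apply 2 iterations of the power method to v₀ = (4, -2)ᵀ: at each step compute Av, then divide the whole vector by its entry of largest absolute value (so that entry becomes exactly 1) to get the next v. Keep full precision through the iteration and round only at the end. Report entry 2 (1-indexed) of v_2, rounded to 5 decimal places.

-0.92857

Av0 = (-12.000000, 10.000000); divide by -12.000000 → v1 = (1.000000, -0.833333)
Av1 = (-2.333333, 2.166667); divide by -2.333333 → v2 = (1.000000, -0.928571)
Requested entry of v2: -26/28 = -0.92857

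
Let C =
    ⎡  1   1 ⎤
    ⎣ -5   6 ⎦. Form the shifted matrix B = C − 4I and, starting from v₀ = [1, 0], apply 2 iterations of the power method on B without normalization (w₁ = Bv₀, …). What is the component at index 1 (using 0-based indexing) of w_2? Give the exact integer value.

B = C − 4I has rows (-3, 1); (-5, 2)
w1 = Bv₀ = ((-3)·1 + 1·0; (-5)·1 + 2·0) = (-3, -5)
w2 = Bw1 = ((-3)·(-3) + 1·(-5); (-5)·(-3) + 2·(-5)) = (4, 5)
Requested component of w2: 5

5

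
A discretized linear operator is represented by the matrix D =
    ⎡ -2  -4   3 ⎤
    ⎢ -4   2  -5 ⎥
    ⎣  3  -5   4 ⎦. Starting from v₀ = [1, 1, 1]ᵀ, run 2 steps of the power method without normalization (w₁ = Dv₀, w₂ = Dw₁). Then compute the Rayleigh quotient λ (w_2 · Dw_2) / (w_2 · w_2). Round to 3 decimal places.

w1 = Dv₀ = (-3, -7, 2)
w2 = Dw1 = (40, -12, 34)
Dw2 = (70, -354, 316)
w2·Dw2 = 40·70 + (-12)·(-354) + 34·316 = 17792; w2·w2 = 40·40 + (-12)·(-12) + 34·34 = 2900
λ ≈ 17792/2900 = 6.135

λ ≈ 6.135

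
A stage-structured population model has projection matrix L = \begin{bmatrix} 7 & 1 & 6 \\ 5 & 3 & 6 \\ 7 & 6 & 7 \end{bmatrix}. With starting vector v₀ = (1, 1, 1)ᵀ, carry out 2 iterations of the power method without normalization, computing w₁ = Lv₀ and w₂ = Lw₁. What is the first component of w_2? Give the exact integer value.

w1 = Lv₀ = (14, 14, 20)
w2 = Lw1 = (232, 232, 322)
The requested component of w2 is 232.

232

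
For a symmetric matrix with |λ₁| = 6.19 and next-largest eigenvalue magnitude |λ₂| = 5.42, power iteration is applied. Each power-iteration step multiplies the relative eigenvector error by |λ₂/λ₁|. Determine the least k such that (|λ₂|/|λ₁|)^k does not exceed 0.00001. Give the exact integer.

87

|λ₂/λ₁| = 5.42/6.19 = 0.87561
Need k ≥ ln(0.00001) / ln(0.87561) = -11.5129 / -0.1328 ≈ 86.668
Smallest integer k satisfying the bound: 87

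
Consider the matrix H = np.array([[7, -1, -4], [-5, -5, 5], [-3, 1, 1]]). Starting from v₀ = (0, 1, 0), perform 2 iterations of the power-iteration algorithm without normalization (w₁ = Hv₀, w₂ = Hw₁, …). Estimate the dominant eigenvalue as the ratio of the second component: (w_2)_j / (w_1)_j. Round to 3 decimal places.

λ ≈ -7.000

w1 = Hv₀ = (-1, -5, 1)
w2 = Hw1 = (-6, 35, -1)
Ratio at component: 35 / -5 = -7.000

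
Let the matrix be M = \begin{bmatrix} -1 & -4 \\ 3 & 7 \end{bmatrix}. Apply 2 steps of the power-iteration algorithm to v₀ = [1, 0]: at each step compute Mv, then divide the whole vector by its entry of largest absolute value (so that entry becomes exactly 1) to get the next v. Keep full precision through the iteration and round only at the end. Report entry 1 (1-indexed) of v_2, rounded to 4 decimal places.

Mv0 = (-1.00000, 3.00000); divide by 3.00000 → v1 = (-0.33333, 1.00000)
Mv1 = (-3.66667, 6.00000); divide by 6.00000 → v2 = (-0.61111, 1.00000)
Requested entry of v2: -11/18 = -0.6111

-0.6111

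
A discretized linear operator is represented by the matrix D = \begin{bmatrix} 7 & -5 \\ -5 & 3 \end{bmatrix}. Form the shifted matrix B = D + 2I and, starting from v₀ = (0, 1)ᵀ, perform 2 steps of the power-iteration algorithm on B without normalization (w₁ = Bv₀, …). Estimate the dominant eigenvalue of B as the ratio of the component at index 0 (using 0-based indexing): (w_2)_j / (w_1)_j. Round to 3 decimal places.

μ ≈ 14.000

B = D + 2I has rows (9, -5); (-5, 5)
w1 = Bv₀ = (9·0 + (-5)·1; (-5)·0 + 5·1) = (-5, 5)
w2 = Bw1 = (9·(-5) + (-5)·5; (-5)·(-5) + 5·5) = (-70, 50)
Ratio: -70/-5 = 14.000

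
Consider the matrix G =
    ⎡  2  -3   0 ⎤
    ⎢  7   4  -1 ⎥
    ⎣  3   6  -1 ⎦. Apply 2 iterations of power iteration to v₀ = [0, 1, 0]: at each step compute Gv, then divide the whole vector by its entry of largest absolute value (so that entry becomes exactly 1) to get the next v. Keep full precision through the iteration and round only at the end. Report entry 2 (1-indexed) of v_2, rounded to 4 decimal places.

0.6111

Gv0 = (-3.00000, 4.00000, 6.00000); divide by 6.00000 → v1 = (-0.50000, 0.66667, 1.00000)
Gv1 = (-3.00000, -1.83333, 1.50000); divide by -3.00000 → v2 = (1.00000, 0.61111, -0.50000)
Requested entry of v2: -11/-18 = 0.6111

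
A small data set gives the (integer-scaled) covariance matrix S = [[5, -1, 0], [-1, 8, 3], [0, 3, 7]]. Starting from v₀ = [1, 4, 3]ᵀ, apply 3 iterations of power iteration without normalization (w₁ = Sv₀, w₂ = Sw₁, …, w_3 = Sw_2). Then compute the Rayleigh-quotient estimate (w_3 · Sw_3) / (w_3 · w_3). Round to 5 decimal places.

10.63914

w1 = Sv₀ = (1, 40, 33)
w2 = Sw1 = (-35, 418, 351)
w3 = Sw2 = (-593, 4432, 3711)
Sw3 = (-7397, 47182, 39273)
w3·Sw3 = (-593)·(-7397) + 4432·47182 + 3711·39273 = 359239148; w3·w3 = (-593)·(-593) + 4432·4432 + 3711·3711 = 33765794
λ ≈ 359239148/33765794 = 10.63914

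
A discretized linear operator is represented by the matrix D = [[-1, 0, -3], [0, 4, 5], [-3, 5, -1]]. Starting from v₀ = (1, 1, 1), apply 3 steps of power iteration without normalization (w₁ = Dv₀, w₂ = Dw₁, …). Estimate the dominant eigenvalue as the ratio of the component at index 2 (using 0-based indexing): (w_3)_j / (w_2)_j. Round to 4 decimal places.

λ ≈ 2.6071

w1 = Dv₀ = ((-1)·1 + 0·1 + (-3)·1; 0·1 + 4·1 + 5·1; (-3)·1 + 5·1 + (-1)·1) = (-4, 9, 1)
w2 = Dw1 = ((-1)·(-4) + 0·9 + (-3)·1; 0·(-4) + 4·9 + 5·1; (-3)·(-4) + 5·9 + (-1)·1) = (1, 41, 56)
w3 = Dw2 = (-169, 444, 146)
Ratio at component: 146 / 56 = 2.6071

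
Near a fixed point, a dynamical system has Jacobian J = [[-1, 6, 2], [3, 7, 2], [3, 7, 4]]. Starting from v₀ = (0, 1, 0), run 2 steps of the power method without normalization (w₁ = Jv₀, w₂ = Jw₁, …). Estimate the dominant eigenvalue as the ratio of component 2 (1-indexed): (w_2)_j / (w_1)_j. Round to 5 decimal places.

w1 = Jv₀ = (6, 7, 7)
w2 = Jw1 = (50, 81, 95)
Ratio at component: 81 / 7 = 11.57143

11.57143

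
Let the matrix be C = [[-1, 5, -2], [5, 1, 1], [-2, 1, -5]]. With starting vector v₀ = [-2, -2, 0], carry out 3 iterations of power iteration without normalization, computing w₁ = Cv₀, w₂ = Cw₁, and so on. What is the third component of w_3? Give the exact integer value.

92

w1 = Cv₀ = ((-1)·(-2) + 5·(-2) + (-2)·0; 5·(-2) + 1·(-2) + 1·0; (-2)·(-2) + 1·(-2) + (-5)·0) = (-8, -12, 2)
w2 = Cw1 = ((-1)·(-8) + 5·(-12) + (-2)·2; 5·(-8) + 1·(-12) + 1·2; (-2)·(-8) + 1·(-12) + (-5)·2) = (-56, -50, -6)
w3 = Cw2 = (-182, -336, 92)
The requested component of w3 is 92.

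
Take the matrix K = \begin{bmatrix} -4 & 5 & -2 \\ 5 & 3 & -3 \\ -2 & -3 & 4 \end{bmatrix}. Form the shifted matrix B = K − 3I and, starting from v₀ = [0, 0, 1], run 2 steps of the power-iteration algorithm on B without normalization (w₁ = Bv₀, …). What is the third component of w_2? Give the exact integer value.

14

B = K − 3I has rows (-7, 5, -2); (5, 0, -3); (-2, -3, 1)
w1 = Bv₀ = ((-7)·0 + 5·0 + (-2)·1; 5·0 + 0·0 + (-3)·1; (-2)·0 + (-3)·0 + 1·1) = (-2, -3, 1)
w2 = Bw1 = ((-7)·(-2) + 5·(-3) + (-2)·1; 5·(-2) + 0·(-3) + (-3)·1; (-2)·(-2) + (-3)·(-3) + 1·1) = (-3, -13, 14)
Requested component of w2: 14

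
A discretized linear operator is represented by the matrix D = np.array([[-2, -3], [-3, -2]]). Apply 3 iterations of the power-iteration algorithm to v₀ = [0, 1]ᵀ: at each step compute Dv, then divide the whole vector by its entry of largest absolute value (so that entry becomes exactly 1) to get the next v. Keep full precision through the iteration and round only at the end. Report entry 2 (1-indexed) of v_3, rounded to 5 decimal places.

Dv0 = (-3.000000, -2.000000); divide by -3.000000 → v1 = (1.000000, 0.666667)
Dv1 = (-4.000000, -4.333333); divide by -4.333333 → v2 = (0.923077, 1.000000)
Dv2 = (-4.846154, -4.769231); divide by -4.846154 → v3 = (1.000000, 0.984127)
Requested entry of v3: -62/-63 = 0.98413

0.98413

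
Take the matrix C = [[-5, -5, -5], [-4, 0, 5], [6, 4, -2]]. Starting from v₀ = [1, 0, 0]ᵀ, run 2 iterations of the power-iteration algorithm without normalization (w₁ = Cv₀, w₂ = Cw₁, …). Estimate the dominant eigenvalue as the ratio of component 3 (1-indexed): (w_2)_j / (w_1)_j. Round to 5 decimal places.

-9.66667

w1 = Cv₀ = ((-5)·1 + (-5)·0 + (-5)·0; (-4)·1 + 0·0 + 5·0; 6·1 + 4·0 + (-2)·0) = (-5, -4, 6)
w2 = Cw1 = ((-5)·(-5) + (-5)·(-4) + (-5)·6; (-4)·(-5) + 0·(-4) + 5·6; 6·(-5) + 4·(-4) + (-2)·6) = (15, 50, -58)
Ratio at component: -58 / 6 = -9.66667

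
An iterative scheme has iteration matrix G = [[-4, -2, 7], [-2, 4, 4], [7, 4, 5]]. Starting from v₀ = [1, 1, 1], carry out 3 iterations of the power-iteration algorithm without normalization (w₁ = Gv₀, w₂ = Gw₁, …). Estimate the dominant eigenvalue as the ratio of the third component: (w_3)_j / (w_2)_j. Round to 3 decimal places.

λ ≈ 14.153

w1 = Gv₀ = (1, 6, 16)
w2 = Gw1 = (96, 86, 111)
w3 = Gw2 = (221, 596, 1571)
Ratio at component: 1571 / 111 = 14.153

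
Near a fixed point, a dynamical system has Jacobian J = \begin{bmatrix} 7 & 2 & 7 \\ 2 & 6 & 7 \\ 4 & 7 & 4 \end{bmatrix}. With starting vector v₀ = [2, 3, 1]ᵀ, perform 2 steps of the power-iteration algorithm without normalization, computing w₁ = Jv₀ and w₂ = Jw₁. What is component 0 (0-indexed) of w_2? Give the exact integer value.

w1 = Jv₀ = (27, 29, 33)
w2 = Jw1 = (478, 459, 443)
The requested component of w2 is 478.

478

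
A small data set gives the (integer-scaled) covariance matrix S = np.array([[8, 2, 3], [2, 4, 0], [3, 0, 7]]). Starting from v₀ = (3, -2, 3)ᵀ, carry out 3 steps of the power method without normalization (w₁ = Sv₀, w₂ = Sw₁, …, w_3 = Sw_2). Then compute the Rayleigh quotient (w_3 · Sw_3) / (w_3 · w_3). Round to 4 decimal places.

10.8649

w1 = Sv₀ = (8·3 + 2·(-2) + 3·3; 2·3 + 4·(-2) + 0·3; 3·3 + 0·(-2) + 7·3) = (29, -2, 30)
w2 = Sw1 = (8·29 + 2·(-2) + 3·30; 2·29 + 4·(-2) + 0·30; 3·29 + 0·(-2) + 7·30) = (318, 50, 297)
w3 = Sw2 = (3535, 836, 3033)
Sw3 = (39051, 10414, 31836)
w3·Sw3 = 3535·39051 + 836·10414 + 3033·31836 = 243309977; w3·w3 = 3535·3535 + 836·836 + 3033·3033 = 22394210
λ ≈ 243309977/22394210 = 10.8649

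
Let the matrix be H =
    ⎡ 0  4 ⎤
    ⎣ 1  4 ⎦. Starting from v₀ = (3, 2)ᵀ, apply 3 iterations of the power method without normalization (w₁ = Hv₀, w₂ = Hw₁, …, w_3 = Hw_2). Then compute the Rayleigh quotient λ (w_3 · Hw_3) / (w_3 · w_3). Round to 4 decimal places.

w1 = Hv₀ = (8, 11)
w2 = Hw1 = (44, 52)
w3 = Hw2 = (208, 252)
Hw3 = (1008, 1216)
w3·Hw3 = 208·1008 + 252·1216 = 516096; w3·w3 = 208·208 + 252·252 = 106768
λ ≈ 516096/106768 = 4.8338

λ ≈ 4.8338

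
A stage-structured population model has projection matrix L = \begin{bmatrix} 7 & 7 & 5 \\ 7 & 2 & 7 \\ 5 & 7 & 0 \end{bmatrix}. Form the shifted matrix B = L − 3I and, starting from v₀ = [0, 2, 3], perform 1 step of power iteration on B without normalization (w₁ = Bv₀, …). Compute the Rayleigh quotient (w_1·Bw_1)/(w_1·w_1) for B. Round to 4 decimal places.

10.9389

B = L − 3I has rows (4, 7, 5); (7, -1, 7); (5, 7, -3)
w1 = Bv₀ = (4·0 + 7·2 + 5·3; 7·0 + (-1)·2 + 7·3; 5·0 + 7·2 + (-3)·3) = (29, 19, 5)
Bw1 = (274, 219, 263)
w1·Bw1 = 13422; w1·w1 = 1227; μ ≈ 13422/1227 = 10.9389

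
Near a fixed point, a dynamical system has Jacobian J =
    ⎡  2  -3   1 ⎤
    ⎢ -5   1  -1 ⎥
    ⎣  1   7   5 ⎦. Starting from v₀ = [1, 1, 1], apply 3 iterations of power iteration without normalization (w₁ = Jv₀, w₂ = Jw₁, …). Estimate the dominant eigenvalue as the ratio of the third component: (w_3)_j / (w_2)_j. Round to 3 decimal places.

w1 = Jv₀ = (0, -5, 13)
w2 = Jw1 = (28, -18, 30)
w3 = Jw2 = (140, -188, 52)
Ratio at component: 52 / 30 = 1.733

1.733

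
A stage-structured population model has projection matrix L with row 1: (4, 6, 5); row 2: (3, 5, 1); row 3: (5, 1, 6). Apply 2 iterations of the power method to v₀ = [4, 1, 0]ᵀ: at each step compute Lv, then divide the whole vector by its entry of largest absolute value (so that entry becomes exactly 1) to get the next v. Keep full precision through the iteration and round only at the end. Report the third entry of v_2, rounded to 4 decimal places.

0.8576

Lv0 = (22.00000, 17.00000, 21.00000); divide by 22.00000 → v1 = (1.00000, 0.77273, 0.95455)
Lv1 = (13.40909, 7.81818, 11.50000); divide by 13.40909 → v2 = (1.00000, 0.58305, 0.85763)
Requested entry of v2: 253/295 = 0.8576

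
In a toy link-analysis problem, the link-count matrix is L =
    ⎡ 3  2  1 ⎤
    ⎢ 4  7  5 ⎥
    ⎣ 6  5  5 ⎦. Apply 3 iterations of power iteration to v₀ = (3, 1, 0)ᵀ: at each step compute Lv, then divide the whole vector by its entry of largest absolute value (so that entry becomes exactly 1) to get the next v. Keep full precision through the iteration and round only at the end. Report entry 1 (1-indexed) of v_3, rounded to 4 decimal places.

0.3005

Lv0 = (11.00000, 19.00000, 23.00000); divide by 23.00000 → v1 = (0.47826, 0.82609, 1.00000)
Lv1 = (4.08696, 12.69565, 12.00000); divide by 12.69565 → v2 = (0.32192, 1.00000, 0.94521)
Lv2 = (3.91096, 13.01370, 11.65753); divide by 13.01370 → v3 = (0.30053, 1.00000, 0.89579)
Requested entry of v3: 1142/3800 = 0.3005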